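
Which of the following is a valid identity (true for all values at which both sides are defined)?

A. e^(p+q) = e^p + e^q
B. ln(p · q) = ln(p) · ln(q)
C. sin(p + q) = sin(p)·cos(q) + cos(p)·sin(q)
C

A: fails at (3, 3) — LHS = e^6 ≈ 403.4, RHS = 2·e^3 ≈ 40.17.
B: fails at (2, 7) — LHS = ln(14) ≈ 2.639, RHS = ln(2)·ln(7) ≈ 1.349.
C: holds — e.g. at (4, 4), both sides equal sin(8) ≈ 0.9894.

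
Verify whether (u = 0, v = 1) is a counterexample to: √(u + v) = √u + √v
No

Substituting u = 0, v = 1:
LHS = √(0 + 1) = 1
RHS = √0 + √1 = 1

The sides agree, so this pair does not disprove the claim.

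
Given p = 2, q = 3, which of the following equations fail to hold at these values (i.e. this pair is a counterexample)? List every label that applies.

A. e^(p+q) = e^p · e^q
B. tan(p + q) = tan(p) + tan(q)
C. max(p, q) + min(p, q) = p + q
Evaluating each claim at the given values:
A. LHS = e^5 ≈ 148.4, RHS = e^5 ≈ 148.4 → holds here (LHS = RHS)
B. LHS = tan(5) ≈ -3.381, RHS = tan(2) + tan(3) ≈ -2.328 → fails here (LHS ≠ RHS)
C. LHS = 5, RHS = 5 → holds here (LHS = RHS)

Answer: B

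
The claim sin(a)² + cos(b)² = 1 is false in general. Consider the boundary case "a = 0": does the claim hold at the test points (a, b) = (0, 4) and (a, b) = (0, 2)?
At (0, 4): LHS = cos(4)² ≈ 0.4272 ≠ RHS = 1
At (0, 2): LHS = cos(2)² ≈ 0.1732 ≠ RHS = 1

Answer: No, fails at both test points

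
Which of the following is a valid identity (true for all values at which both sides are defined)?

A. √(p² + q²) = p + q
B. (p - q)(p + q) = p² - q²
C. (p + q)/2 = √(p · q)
B

A: fails at (1, 1) — LHS = √(2) ≈ 1.414, RHS = 2.
B: holds — e.g. at (1, 5), both sides equal -24.
C: fails at (4, 5) — LHS = 9/2, RHS = 2·√(5) ≈ 4.472.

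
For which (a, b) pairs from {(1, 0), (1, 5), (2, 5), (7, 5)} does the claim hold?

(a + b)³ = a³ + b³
Testing each pair:
(1, 0): LHS = 1, RHS = 1 → holds
(1, 5): LHS = 216, RHS = 126 → fails
(2, 5): LHS = 343, RHS = 133 → fails
(7, 5): LHS = 1728, RHS = 468 → fails

1 of 4 pairs satisfies the claim.

Answer: (1, 0)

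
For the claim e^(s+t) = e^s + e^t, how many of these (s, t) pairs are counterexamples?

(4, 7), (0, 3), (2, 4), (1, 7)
Testing each pair:
(4, 7): LHS = e^11 ≈ 59874.1, RHS = e^4 + e^7 ≈ 1151 → counterexample
(0, 3): LHS = e^3 ≈ 20.09, RHS = 1 + e^3 ≈ 21.09 → counterexample
(2, 4): LHS = e^6 ≈ 403.4, RHS = e^2 + e^4 ≈ 61.99 → counterexample
(1, 7): LHS = e^8 ≈ 2981, RHS = e + e^7 ≈ 1099 → counterexample

That makes 4 counterexamples.

Answer: 4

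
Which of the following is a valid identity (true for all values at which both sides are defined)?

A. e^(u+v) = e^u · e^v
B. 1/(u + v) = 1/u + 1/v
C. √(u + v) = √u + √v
A

A: holds — e.g. at (1, 4), both sides equal e^5 ≈ 148.4.
B: fails at (3, 3) — LHS = 1/6, RHS = 2/3.
C: fails at (3, 3) — LHS = √(6) ≈ 2.449, RHS = 2·√(3) ≈ 3.464.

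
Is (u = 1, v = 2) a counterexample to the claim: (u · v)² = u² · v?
Substituting u = 1, v = 2:
LHS = (1 · 2)² = 4
RHS = 1² · 2 = 2

Since LHS ≠ RHS, this pair disproves the claim.

Answer: Yes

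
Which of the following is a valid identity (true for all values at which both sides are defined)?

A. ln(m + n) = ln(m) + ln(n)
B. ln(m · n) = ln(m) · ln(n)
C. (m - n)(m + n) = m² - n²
C

A: fails at (4, 5) — LHS = ln(9) ≈ 2.197, RHS = ln(4) + ln(5) ≈ 2.996.
B: fails at (2, 7) — LHS = ln(14) ≈ 2.639, RHS = ln(2)·ln(7) ≈ 1.349.
C: holds — e.g. at (1, 5), both sides equal -24.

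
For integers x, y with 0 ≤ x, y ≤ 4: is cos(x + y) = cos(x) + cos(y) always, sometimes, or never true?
Never true

The claim fails for every pair in the range. For instance at (x, y) = (1, 0): LHS = cos(1) ≈ 0.5403, RHS = cos(1) + 1 ≈ 1.54.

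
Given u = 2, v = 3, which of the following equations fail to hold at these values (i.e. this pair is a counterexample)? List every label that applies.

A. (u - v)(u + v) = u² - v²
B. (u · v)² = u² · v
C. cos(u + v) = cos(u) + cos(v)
B, C

Evaluating each claim at the given values:
A. LHS = -5, RHS = -5 → holds here (LHS = RHS)
B. LHS = 36, RHS = 12 → fails here (LHS ≠ RHS)
C. LHS = cos(5) ≈ 0.2837, RHS = cos(3) + cos(2) ≈ -1.406 → fails here (LHS ≠ RHS)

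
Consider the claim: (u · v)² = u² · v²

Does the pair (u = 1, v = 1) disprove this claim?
Substituting u = 1, v = 1:
LHS = (1 · 1)² = 1
RHS = 1² · 1² = 1

The sides agree, so this pair does not disprove the claim.

Answer: No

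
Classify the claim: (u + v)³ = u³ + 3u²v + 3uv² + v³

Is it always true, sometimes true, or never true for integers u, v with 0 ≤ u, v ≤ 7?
The identity holds for every pair in the range. For instance at (u, v) = (4, 4): both sides equal 512.

Answer: Always true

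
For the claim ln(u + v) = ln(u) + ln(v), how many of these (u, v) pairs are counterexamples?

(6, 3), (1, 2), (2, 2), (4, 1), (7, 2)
4

Testing each pair:
(6, 3): LHS = ln(9) ≈ 2.197, RHS = ln(3) + ln(6) ≈ 2.89 → counterexample
(1, 2): LHS = ln(3) ≈ 1.099, RHS = ln(2) ≈ 0.6931 → counterexample
(2, 2): LHS = ln(4) ≈ 1.386, RHS = 2·ln(2) ≈ 1.386 → satisfies claim
(4, 1): LHS = ln(5) ≈ 1.609, RHS = ln(4) ≈ 1.386 → counterexample
(7, 2): LHS = ln(9) ≈ 2.197, RHS = ln(2) + ln(7) ≈ 2.639 → counterexample

That makes 4 counterexamples.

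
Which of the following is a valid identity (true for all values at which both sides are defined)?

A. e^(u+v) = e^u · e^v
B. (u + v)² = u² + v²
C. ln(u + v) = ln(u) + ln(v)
A: holds — e.g. at (4, 4), both sides equal e^8 ≈ 2981.
B: fails at (5, 8) — LHS = 169, RHS = 89.
C: fails at (1, 4) — LHS = ln(5) ≈ 1.609, RHS = ln(4) ≈ 1.386.

Answer: A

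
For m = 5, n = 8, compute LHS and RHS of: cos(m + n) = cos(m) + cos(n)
LHS = cos(5 + 8) = cos(13) ≈ 0.9074
RHS = cos(5) + cos(8) ≈ 0.1382

LHS ≠ RHS (they differ by about 0.7693), so the equation does not hold here.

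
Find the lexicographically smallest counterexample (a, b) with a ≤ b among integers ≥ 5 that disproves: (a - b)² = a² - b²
(a, b) = (5, 6)

At (5, 5): both sides equal 0, so it holds there.

Substituting (5, 6) into the claim:
LHS = (5 - 6)² = 1
RHS = 5² - 6² = -11

Since LHS ≠ RHS, this pair disproves the claim, and no lexicographically smaller pair (a ≤ b, integers ≥ 5) does.

For instance (5, 11) is also a counterexample (LHS = 36, RHS = -96), but it's lexicographically larger.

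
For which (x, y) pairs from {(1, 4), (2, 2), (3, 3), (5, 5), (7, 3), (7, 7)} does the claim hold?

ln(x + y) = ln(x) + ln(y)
(2, 2)

Testing each pair:
(1, 4): LHS = ln(5) ≈ 1.609, RHS = ln(4) ≈ 1.386 → fails
(2, 2): LHS = ln(4) ≈ 1.386, RHS = 2·ln(2) ≈ 1.386 → holds
(3, 3): LHS = ln(6) ≈ 1.792, RHS = 2·ln(3) ≈ 2.197 → fails
(5, 5): LHS = ln(10) ≈ 2.303, RHS = 2·ln(5) ≈ 3.219 → fails
(7, 3): LHS = ln(10) ≈ 2.303, RHS = ln(3) + ln(7) ≈ 3.045 → fails
(7, 7): LHS = ln(14) ≈ 2.639, RHS = 2·ln(7) ≈ 3.892 → fails

1 of 6 pairs satisfies the claim.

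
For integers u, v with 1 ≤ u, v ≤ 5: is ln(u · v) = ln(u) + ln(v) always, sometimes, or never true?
Always true

The identity holds for every pair in the range. For instance at (u, v) = (4, 4): both sides equal ln(16) ≈ 2.773.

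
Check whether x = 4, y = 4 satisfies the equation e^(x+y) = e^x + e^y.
Substituting x = 4, y = 4:

LHS = e^(4+4) = e^8 ≈ 2981
RHS = e^4 + e^4 = 2·e^4 ≈ 109.2

LHS ≠ RHS, so the equation does not hold at this point.

Answer: Fails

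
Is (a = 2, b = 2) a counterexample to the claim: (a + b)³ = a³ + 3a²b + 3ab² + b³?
No

Substituting a = 2, b = 2:
LHS = (2 + 2)³ = 64
RHS = 2³ + 3·2²·2 + 3·2·2² + 2³ = 64

The sides agree, so this pair does not disprove the claim.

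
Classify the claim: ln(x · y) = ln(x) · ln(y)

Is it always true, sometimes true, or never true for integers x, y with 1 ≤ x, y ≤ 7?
Sometimes true

It holds at (x, y) = (1, 1) (both sides equal 0), but fails at (x, y) = (6, 6) (LHS = ln(36) ≈ 3.584, RHS = ln(6)² ≈ 3.21).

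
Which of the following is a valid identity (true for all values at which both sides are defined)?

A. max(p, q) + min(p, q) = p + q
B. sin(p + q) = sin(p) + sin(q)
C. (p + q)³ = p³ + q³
A: holds — e.g. at (1, 1), both sides equal 2.
B: fails at (6, 7) — LHS = sin(13) ≈ 0.4202, RHS = sin(6) + sin(7) ≈ 0.3776.
C: fails at (2, 5) — LHS = 343, RHS = 133.

Answer: A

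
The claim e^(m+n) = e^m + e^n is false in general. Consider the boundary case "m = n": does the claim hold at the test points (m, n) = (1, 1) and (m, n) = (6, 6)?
No, fails at both test points

At (1, 1): LHS = e^2 ≈ 7.389 ≠ RHS = 2·e ≈ 5.437
At (6, 6): LHS = e^12 ≈ 162754.8 ≠ RHS = 2·e^6 ≈ 806.9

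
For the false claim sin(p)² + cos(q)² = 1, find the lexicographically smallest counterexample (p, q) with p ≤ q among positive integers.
At (1, 1): both sides equal 1, so it holds there.

Substituting (1, 2) into the claim:
LHS = sin(1)² + cos(2)² ≈ 0.8813
RHS = 1

Since LHS ≠ RHS, this pair disproves the claim, and no lexicographically smaller pair (p ≤ q, positive integers) does.

For instance (4, 6) is also a counterexample (LHS = sin(4)² + cos(6)² ≈ 1.495, RHS = 1), but it's lexicographically larger.

Answer: (p, q) = (1, 2)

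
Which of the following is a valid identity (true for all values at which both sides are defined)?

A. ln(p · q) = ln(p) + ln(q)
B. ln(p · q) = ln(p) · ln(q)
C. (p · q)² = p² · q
A

A: holds — e.g. at (4, 5), both sides equal ln(20) ≈ 2.996.
B: fails at (3, 3) — LHS = ln(9) ≈ 2.197, RHS = ln(3)² ≈ 1.207.
C: fails at (5, 8) — LHS = 1600, RHS = 200.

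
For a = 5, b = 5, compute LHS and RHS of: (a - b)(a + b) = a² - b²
LHS = (5 - 5)(5 + 5) = 0
RHS = 5² - 5² = 0

LHS = RHS: the two sides agree.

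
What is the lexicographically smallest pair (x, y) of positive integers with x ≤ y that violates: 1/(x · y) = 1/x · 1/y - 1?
(x, y) = (1, 1)

Substituting (1, 1) into the claim:
LHS = 1/(1 · 1) = 1
RHS = 1/1 · 1/1 - 1 = 0

Since LHS ≠ RHS, this pair disproves the claim, and no lexicographically smaller pair (x ≤ y, positive integers) does.

For instance (2, 6) is also a counterexample (LHS = 1/12, RHS = -11/12), but it's lexicographically larger.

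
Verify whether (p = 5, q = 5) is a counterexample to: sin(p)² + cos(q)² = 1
No

Substituting p = 5, q = 5:
LHS = sin(5)² + cos(5)² = 1
RHS = 1

The sides agree, so this pair does not disprove the claim.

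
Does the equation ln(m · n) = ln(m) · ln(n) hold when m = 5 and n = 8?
Substituting m = 5, n = 8:

LHS = ln(5 · 8) = ln(40) ≈ 3.689
RHS = ln(5) · ln(8) ≈ 3.347

LHS ≠ RHS, so the equation does not hold at this point.

Answer: Fails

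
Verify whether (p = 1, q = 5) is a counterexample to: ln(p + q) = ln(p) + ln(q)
Yes

Substituting p = 1, q = 5:
LHS = ln(1 + 5) = ln(6) ≈ 1.792
RHS = ln(1) + ln(5) = ln(5) ≈ 1.609

Since LHS ≠ RHS, this pair disproves the claim.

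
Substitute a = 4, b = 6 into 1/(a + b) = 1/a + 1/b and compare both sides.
LHS = 1/(4 + 6) = 1/10
RHS = 1/4 + 1/6 = 5/12

LHS ≠ RHS, so the equation does not hold here.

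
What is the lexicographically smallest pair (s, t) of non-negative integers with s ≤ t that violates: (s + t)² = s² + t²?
(s, t) = (1, 1)

Substituting (1, 1) into the claim:
LHS = (1 + 1)² = 4
RHS = 1² + 1² = 2

Since LHS ≠ RHS, this pair disproves the claim, and no lexicographically smaller pair (s ≤ t, non-negative integers) does.

For instance (5, 5) is also a counterexample (LHS = 100, RHS = 50), but it's lexicographically larger.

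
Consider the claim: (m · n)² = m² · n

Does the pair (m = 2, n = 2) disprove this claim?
Yes

Substituting m = 2, n = 2:
LHS = (2 · 2)² = 16
RHS = 2² · 2 = 8

Since LHS ≠ RHS, this pair disproves the claim.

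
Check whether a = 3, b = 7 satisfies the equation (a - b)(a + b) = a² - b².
Substituting a = 3, b = 7:

LHS = (3 - 7)(3 + 7) = -40
RHS = 3² - 7² = -40

LHS = RHS, so the equation holds at this point.

Answer: Holds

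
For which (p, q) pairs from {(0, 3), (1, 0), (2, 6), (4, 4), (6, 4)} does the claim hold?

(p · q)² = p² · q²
Testing each pair:
(0, 3): LHS = 0, RHS = 0 → holds
(1, 0): LHS = 0, RHS = 0 → holds
(2, 6): LHS = 144, RHS = 144 → holds
(4, 4): LHS = 256, RHS = 256 → holds
(6, 4): LHS = 576, RHS = 576 → holds

Every pair satisfies the claim.

Answer: All pairs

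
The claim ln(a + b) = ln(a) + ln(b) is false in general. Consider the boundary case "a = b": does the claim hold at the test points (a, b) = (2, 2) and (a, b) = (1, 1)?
Only at (2, 2)

At (2, 2): LHS = ln(4) ≈ 1.386, RHS = 2·ln(2) ≈ 1.386 → equal
At (1, 1): LHS = ln(2) ≈ 0.6931 ≠ RHS = 0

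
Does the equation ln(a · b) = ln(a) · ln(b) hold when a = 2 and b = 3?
Fails

Substituting a = 2, b = 3:

LHS = ln(2 · 3) = ln(6) ≈ 1.792
RHS = ln(2) · ln(3) ≈ 0.7615

LHS ≠ RHS, so the equation does not hold at this point.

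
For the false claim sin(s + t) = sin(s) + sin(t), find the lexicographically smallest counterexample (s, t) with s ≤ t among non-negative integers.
(s, t) = (1, 1)

At (0, 6): both sides equal sin(6) ≈ -0.2794, so it holds there.
At (0, 7): both sides equal sin(7) ≈ 0.657, so it holds there.

Substituting (1, 1) into the claim:
LHS = sin(1 + 1) = sin(2) ≈ 0.9093
RHS = sin(1) + sin(1) = 2·sin(1) ≈ 1.683

Since LHS ≠ RHS, this pair disproves the claim, and no lexicographically smaller pair (s ≤ t, non-negative integers) does.

For instance (1, 5) is also a counterexample (LHS = sin(6) ≈ -0.2794, RHS = sin(5) + sin(1) ≈ -0.1175), but it's lexicographically larger.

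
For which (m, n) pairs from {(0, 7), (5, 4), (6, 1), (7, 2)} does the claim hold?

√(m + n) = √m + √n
(0, 7)

Testing each pair:
(0, 7): LHS = √(7) ≈ 2.646, RHS = √(7) ≈ 2.646 → holds
(5, 4): LHS = 3, RHS = 2 + √(5) ≈ 4.236 → fails
(6, 1): LHS = √(7) ≈ 2.646, RHS = 1 + √(6) ≈ 3.449 → fails
(7, 2): LHS = 3, RHS = √(2) + √(7) ≈ 4.06 → fails

1 of 4 pairs satisfies the claim.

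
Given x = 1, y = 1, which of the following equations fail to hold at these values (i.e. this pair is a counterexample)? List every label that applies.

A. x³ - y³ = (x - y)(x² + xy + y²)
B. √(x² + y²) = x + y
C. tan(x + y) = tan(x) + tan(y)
B, C

Evaluating each claim at the given values:
A. LHS = 0, RHS = 0 → holds here (LHS = RHS)
B. LHS = √(2) ≈ 1.414, RHS = 2 → fails here (LHS ≠ RHS)
C. LHS = tan(2) ≈ -2.185, RHS = 2·tan(1) ≈ 3.115 → fails here (LHS ≠ RHS)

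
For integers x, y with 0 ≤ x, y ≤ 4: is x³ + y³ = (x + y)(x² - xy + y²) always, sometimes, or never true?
The identity holds for every pair in the range. For instance at (x, y) = (2, 3): both sides equal 35.

Answer: Always true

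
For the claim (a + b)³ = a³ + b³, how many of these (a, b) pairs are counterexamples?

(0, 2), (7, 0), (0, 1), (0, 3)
Testing each pair:
(0, 2): LHS = 8, RHS = 8 → satisfies claim
(7, 0): LHS = 343, RHS = 343 → satisfies claim
(0, 1): LHS = 1, RHS = 1 → satisfies claim
(0, 3): LHS = 27, RHS = 27 → satisfies claim

That makes 0 counterexamples.

Answer: 0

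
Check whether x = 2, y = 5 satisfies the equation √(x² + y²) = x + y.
Substituting x = 2, y = 5:

LHS = √(2² + 5²) = √(29) ≈ 5.385
RHS = 2 + 5 = 7

LHS ≠ RHS, so the equation does not hold at this point.

Answer: Fails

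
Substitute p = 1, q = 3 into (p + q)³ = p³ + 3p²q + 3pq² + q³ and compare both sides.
LHS = (1 + 3)³ = 64
RHS = 1³ + 3·1²·3 + 3·1·3² + 3³ = 64

LHS = RHS: the two sides agree.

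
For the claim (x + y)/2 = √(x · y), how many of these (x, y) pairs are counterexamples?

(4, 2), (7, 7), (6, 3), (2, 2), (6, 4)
Testing each pair:
(4, 2): LHS = 3, RHS = 2·√(2) ≈ 2.828 → counterexample
(7, 7): LHS = 7, RHS = 7 → satisfies claim
(6, 3): LHS = 9/2, RHS = 3·√(2) ≈ 4.243 → counterexample
(2, 2): LHS = 2, RHS = 2 → satisfies claim
(6, 4): LHS = 5, RHS = 2·√(6) ≈ 4.899 → counterexample

That makes 3 counterexamples.

Answer: 3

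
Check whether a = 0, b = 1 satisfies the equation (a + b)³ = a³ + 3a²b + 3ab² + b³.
Holds

Substituting a = 0, b = 1:

LHS = (0 + 1)³ = 1
RHS = 0³ + 3·0²·1 + 3·0·1² + 1³ = 1

LHS = RHS, so the equation holds at this point.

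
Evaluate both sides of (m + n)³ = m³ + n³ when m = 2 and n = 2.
LHS = (2 + 2)³ = 64
RHS = 2³ + 2³ = 16

LHS ≠ RHS, so the equation does not hold here.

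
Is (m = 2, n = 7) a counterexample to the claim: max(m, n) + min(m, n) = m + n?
No

Substituting m = 2, n = 7:
LHS = max(2, 7) + min(2, 7) = 9
RHS = 2 + 7 = 9

The sides agree, so this pair does not disprove the claim.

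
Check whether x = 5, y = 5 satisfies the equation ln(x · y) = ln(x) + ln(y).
Substituting x = 5, y = 5:

LHS = ln(5 · 5) = ln(25) ≈ 3.219
RHS = ln(5) + ln(5) = 2·ln(5) ≈ 3.219

LHS = RHS, so the equation holds at this point.

Answer: Holds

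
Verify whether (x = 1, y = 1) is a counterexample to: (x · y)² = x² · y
Substituting x = 1, y = 1:
LHS = (1 · 1)² = 1
RHS = 1² · 1 = 1

The sides agree, so this pair does not disprove the claim.

Answer: No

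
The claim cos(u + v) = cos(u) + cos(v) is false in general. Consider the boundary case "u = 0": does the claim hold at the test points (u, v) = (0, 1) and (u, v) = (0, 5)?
At (0, 1): LHS = cos(1) ≈ 0.5403 ≠ RHS = cos(1) + 1 ≈ 1.54
At (0, 5): LHS = cos(5) ≈ 0.2837 ≠ RHS = cos(5) + 1 ≈ 1.284

Answer: No, fails at both test points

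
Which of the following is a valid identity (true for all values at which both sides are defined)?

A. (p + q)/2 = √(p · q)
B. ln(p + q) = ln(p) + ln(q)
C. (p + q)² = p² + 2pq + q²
A: fails at (1, 3) — LHS = 2, RHS = √(3) ≈ 1.732.
B: fails at (5, 8) — LHS = ln(13) ≈ 2.565, RHS = ln(5) + ln(8) ≈ 3.689.
C: holds — e.g. at (1, 3), both sides equal 16.

Answer: C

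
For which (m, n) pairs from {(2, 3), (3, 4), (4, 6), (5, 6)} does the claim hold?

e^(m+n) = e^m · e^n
Testing each pair:
(2, 3): LHS = e^5 ≈ 148.4, RHS = e^5 ≈ 148.4 → holds
(3, 4): LHS = e^7 ≈ 1097, RHS = e^7 ≈ 1097 → holds
(4, 6): LHS = e^10 ≈ 22026.5, RHS = e^10 ≈ 22026.5 → holds
(5, 6): LHS = e^11 ≈ 59874.1, RHS = e^11 ≈ 59874.1 → holds

Every pair satisfies the claim.

Answer: All pairs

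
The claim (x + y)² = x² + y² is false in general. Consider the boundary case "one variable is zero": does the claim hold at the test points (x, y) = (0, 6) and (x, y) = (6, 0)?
Yes, holds at both test points

At (0, 6): LHS = 36, RHS = 36 → equal
At (6, 0): LHS = 36, RHS = 36 → equal

So the claim does hold at both of these boundary points, even though it is not an identity.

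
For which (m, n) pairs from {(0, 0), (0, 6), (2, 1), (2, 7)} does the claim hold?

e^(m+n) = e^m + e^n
Testing each pair:
(0, 0): LHS = 1, RHS = 2 → fails
(0, 6): LHS = e^6 ≈ 403.4, RHS = 1 + e^6 ≈ 404.4 → fails
(2, 1): LHS = e^3 ≈ 20.09, RHS = e + e^2 ≈ 10.11 → fails
(2, 7): LHS = e^9 ≈ 8103, RHS = e^2 + e^7 ≈ 1104 → fails

No pair satisfies the claim.

Answer: None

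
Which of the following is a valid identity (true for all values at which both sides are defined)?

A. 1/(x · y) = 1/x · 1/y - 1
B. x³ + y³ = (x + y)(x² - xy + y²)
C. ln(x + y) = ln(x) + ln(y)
B

A: fails at (4, 5) — LHS = 1/20, RHS = -19/20.
B: holds — e.g. at (5, 8), both sides equal 637.
C: fails at (3, 3) — LHS = ln(6) ≈ 1.792, RHS = 2·ln(3) ≈ 2.197.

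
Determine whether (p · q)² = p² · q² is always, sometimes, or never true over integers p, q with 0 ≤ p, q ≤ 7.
The identity holds for every pair in the range. For instance at (p, q) = (6, 2): both sides equal 144.

Answer: Always true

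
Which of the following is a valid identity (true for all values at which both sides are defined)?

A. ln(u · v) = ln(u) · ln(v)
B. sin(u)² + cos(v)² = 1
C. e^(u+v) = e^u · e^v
C

A: fails at (1, 5) — LHS = ln(5) ≈ 1.609, RHS = 0.
B: fails at (5, 8) — LHS = cos(8)² + sin(5)² ≈ 0.9407, RHS = 1.
C: holds — e.g. at (0, 1), both sides equal e ≈ 2.718.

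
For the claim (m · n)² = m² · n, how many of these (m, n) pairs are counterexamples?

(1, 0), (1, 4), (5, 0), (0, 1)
1

Testing each pair:
(1, 0): LHS = 0, RHS = 0 → satisfies claim
(1, 4): LHS = 16, RHS = 4 → counterexample
(5, 0): LHS = 0, RHS = 0 → satisfies claim
(0, 1): LHS = 0, RHS = 0 → satisfies claim

That makes 1 counterexample.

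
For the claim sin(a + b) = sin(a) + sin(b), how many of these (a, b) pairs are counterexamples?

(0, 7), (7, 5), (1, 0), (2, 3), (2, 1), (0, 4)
Testing each pair:
(0, 7): LHS = sin(7) ≈ 0.657, RHS = sin(7) ≈ 0.657 → satisfies claim
(7, 5): LHS = sin(12) ≈ -0.5366, RHS = sin(5) + sin(7) ≈ -0.3019 → counterexample
(1, 0): LHS = sin(1) ≈ 0.8415, RHS = sin(1) ≈ 0.8415 → satisfies claim
(2, 3): LHS = sin(5) ≈ -0.9589, RHS = sin(3) + sin(2) ≈ 1.05 → counterexample
(2, 1): LHS = sin(3) ≈ 0.1411, RHS = sin(1) + sin(2) ≈ 1.751 → counterexample
(0, 4): LHS = sin(4) ≈ -0.7568, RHS = sin(4) ≈ -0.7568 → satisfies claim

That makes 3 counterexamples.

Answer: 3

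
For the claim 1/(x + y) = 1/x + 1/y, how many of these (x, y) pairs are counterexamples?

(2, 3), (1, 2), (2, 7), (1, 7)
Testing each pair:
(2, 3): LHS = 1/5, RHS = 5/6 → counterexample
(1, 2): LHS = 1/3, RHS = 3/2 → counterexample
(2, 7): LHS = 1/9, RHS = 9/14 → counterexample
(1, 7): LHS = 1/8, RHS = 8/7 → counterexample

That makes 4 counterexamples.

Answer: 4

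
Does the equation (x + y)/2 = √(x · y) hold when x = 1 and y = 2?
Substituting x = 1, y = 2:

LHS = (1 + 2)/2 = 3/2
RHS = √(1 · 2) = √(2) ≈ 1.414

LHS ≠ RHS, so the equation does not hold at this point.

Answer: Fails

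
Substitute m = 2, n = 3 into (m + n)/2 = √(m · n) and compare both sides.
LHS = (2 + 3)/2 = 5/2
RHS = √(2 · 3) = √(6) ≈ 2.449

LHS ≠ RHS (they differ by about 0.05051), so the equation does not hold here.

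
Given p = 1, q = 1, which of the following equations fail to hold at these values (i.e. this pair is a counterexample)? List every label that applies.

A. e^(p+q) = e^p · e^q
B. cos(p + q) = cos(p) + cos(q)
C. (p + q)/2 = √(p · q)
Evaluating each claim at the given values:
A. LHS = e^2 ≈ 7.389, RHS = e^2 ≈ 7.389 → holds here (LHS = RHS)
B. LHS = cos(2) ≈ -0.4161, RHS = 2·cos(1) ≈ 1.081 → fails here (LHS ≠ RHS)
C. LHS = 1, RHS = 1 → holds here (LHS = RHS)

Answer: B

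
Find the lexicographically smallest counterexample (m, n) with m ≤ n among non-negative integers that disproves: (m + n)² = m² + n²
(m, n) = (1, 1)

At (0, 3): both sides equal 9, so it holds there.

Substituting (1, 1) into the claim:
LHS = (1 + 1)² = 4
RHS = 1² + 1² = 2

Since LHS ≠ RHS, this pair disproves the claim, and no lexicographically smaller pair (m ≤ n, non-negative integers) does.

For instance (4, 5) is also a counterexample (LHS = 81, RHS = 41), but it's lexicographically larger.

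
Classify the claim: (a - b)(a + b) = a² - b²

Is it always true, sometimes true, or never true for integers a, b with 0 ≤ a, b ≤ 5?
The identity holds for every pair in the range. For instance at (a, b) = (1, 0): both sides equal 1.

Answer: Always true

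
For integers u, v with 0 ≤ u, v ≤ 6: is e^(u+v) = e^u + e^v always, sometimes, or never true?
The claim fails for every pair in the range. For instance at (u, v) = (1, 0): LHS = e ≈ 2.718, RHS = 1 + e ≈ 3.718.

Answer: Never true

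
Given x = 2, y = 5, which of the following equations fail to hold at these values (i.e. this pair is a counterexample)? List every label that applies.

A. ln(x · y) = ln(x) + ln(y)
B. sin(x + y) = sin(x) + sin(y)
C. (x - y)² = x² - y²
B, C

Evaluating each claim at the given values:
A. LHS = ln(10) ≈ 2.303, RHS = ln(2) + ln(5) ≈ 2.303 → holds here (LHS = RHS)
B. LHS = sin(7) ≈ 0.657, RHS = sin(5) + sin(2) ≈ -0.04963 → fails here (LHS ≠ RHS)
C. LHS = 9, RHS = -21 → fails here (LHS ≠ RHS)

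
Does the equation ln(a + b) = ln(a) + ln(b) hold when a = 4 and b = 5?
Substituting a = 4, b = 5:

LHS = ln(4 + 5) = ln(9) ≈ 2.197
RHS = ln(4) + ln(5) ≈ 2.996

LHS ≠ RHS, so the equation does not hold at this point.

Answer: Fails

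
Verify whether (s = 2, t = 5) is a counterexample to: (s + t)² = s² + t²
Yes

Substituting s = 2, t = 5:
LHS = (2 + 5)² = 49
RHS = 2² + 5² = 29

Since LHS ≠ RHS, this pair disproves the claim.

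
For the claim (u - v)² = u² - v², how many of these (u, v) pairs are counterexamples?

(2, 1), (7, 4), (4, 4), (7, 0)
2

Testing each pair:
(2, 1): LHS = 1, RHS = 3 → counterexample
(7, 4): LHS = 9, RHS = 33 → counterexample
(4, 4): LHS = 0, RHS = 0 → satisfies claim
(7, 0): LHS = 49, RHS = 49 → satisfies claim

That makes 2 counterexamples.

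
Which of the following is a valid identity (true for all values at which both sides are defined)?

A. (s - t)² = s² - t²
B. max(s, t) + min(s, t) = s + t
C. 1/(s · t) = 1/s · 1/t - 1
A: fails at (2, 5) — LHS = 9, RHS = -21.
B: holds — e.g. at (1, 1), both sides equal 2.
C: fails at (3, 3) — LHS = 1/9, RHS = -8/9.

Answer: B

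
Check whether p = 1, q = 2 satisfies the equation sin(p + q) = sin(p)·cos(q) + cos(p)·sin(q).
Substituting p = 1, q = 2:

LHS = sin(1 + 2) = sin(3) ≈ 0.1411
RHS = sin(1)·cos(2) + cos(1)·sin(2) = sin(1)·cos(2) + sin(2)·cos(1) ≈ 0.1411

LHS = RHS, so the equation holds at this point.

Answer: Holds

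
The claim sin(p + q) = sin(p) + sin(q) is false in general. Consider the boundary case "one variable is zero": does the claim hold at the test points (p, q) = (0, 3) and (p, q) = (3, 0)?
Yes, holds at both test points

At (0, 3): LHS = sin(3) ≈ 0.1411, RHS = sin(3) ≈ 0.1411 → equal
At (3, 0): LHS = sin(3) ≈ 0.1411, RHS = sin(3) ≈ 0.1411 → equal

So the claim does hold at both of these boundary points, even though it is not an identity.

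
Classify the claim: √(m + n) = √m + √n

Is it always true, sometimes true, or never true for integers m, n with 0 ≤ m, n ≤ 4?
Sometimes true

It holds at (m, n) = (2, 0) (both sides equal √(2) ≈ 1.414), but fails at (m, n) = (2, 4) (LHS = √(6) ≈ 2.449, RHS = √(2) + 2 ≈ 3.414).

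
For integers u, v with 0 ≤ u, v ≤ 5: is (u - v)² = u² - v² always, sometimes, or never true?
It holds at (u, v) = (3, 3) (both sides equal 0), but fails at (u, v) = (2, 4) (LHS = 4, RHS = -12).

Answer: Sometimes true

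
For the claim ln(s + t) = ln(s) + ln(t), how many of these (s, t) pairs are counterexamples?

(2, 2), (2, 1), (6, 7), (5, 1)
Testing each pair:
(2, 2): LHS = ln(4) ≈ 1.386, RHS = 2·ln(2) ≈ 1.386 → satisfies claim
(2, 1): LHS = ln(3) ≈ 1.099, RHS = ln(2) ≈ 0.6931 → counterexample
(6, 7): LHS = ln(13) ≈ 2.565, RHS = ln(6) + ln(7) ≈ 3.738 → counterexample
(5, 1): LHS = ln(6) ≈ 1.792, RHS = ln(5) ≈ 1.609 → counterexample

That makes 3 counterexamples.

Answer: 3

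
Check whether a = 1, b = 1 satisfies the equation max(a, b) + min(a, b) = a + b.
Holds

Substituting a = 1, b = 1:

LHS = max(1, 1) + min(1, 1) = 2
RHS = 1 + 1 = 2

LHS = RHS, so the equation holds at this point.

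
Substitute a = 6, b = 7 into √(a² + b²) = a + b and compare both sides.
LHS = √(6² + 7²) = √(85) ≈ 9.22
RHS = 6 + 7 = 13

LHS ≠ RHS (they differ by about 3.78), so the equation does not hold here.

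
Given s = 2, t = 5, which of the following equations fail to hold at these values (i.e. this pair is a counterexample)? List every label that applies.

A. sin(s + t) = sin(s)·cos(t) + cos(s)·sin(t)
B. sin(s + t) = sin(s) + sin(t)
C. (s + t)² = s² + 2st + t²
B

Evaluating each claim at the given values:
A. LHS = sin(7) ≈ 0.657, RHS = sin(2)·cos(5) + sin(5)·cos(2) ≈ 0.657 → holds here (LHS = RHS)
B. LHS = sin(7) ≈ 0.657, RHS = sin(5) + sin(2) ≈ -0.04963 → fails here (LHS ≠ RHS)
C. LHS = 49, RHS = 49 → holds here (LHS = RHS)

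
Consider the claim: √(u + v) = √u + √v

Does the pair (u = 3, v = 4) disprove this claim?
Substituting u = 3, v = 4:
LHS = √(3 + 4) = √(7) ≈ 2.646
RHS = √3 + √4 = √(3) + 2 ≈ 3.732

Since LHS ≠ RHS, this pair disproves the claim.

Answer: Yes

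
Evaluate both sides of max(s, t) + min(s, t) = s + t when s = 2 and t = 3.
LHS = max(2, 3) + min(2, 3) = 5
RHS = 2 + 3 = 5

LHS = RHS: the two sides agree.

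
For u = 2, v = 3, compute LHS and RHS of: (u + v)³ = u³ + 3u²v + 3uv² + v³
LHS = (2 + 3)³ = 125
RHS = 2³ + 3·2²·3 + 3·2·3² + 3³ = 125

LHS = RHS: the two sides agree.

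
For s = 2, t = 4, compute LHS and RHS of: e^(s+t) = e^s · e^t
LHS = e^(2+4) = e^6 ≈ 403.4
RHS = e^2 · e^4 = e^6 ≈ 403.4

LHS = RHS: the two sides agree.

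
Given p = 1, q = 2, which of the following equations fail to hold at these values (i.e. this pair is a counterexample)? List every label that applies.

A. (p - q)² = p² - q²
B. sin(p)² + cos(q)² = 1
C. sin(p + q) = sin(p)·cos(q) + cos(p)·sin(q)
Evaluating each claim at the given values:
A. LHS = 1, RHS = -3 → fails here (LHS ≠ RHS)
B. LHS = cos(2)² + sin(1)² ≈ 0.8813, RHS = 1 → fails here (LHS ≠ RHS)
C. LHS = sin(3) ≈ 0.1411, RHS = sin(1)·cos(2) + sin(2)·cos(1) ≈ 0.1411 → holds here (LHS = RHS)

Answer: A, B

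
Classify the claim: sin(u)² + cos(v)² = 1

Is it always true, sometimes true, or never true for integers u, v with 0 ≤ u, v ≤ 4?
Sometimes true

It holds at (u, v) = (0, 0) (both sides equal 1), but fails at (u, v) = (1, 3) (LHS = sin(1)² + cos(3)² ≈ 1.688, RHS = 1).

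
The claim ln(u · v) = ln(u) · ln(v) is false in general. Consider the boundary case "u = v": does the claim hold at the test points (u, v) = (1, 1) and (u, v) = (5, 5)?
At (1, 1): LHS = 0, RHS = 0 → equal
At (5, 5): LHS = ln(25) ≈ 3.219 ≠ RHS = ln(5)² ≈ 2.59

Answer: Only at (1, 1)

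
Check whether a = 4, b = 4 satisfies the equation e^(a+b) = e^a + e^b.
Substituting a = 4, b = 4:

LHS = e^(4+4) = e^8 ≈ 2981
RHS = e^4 + e^4 = 2·e^4 ≈ 109.2

LHS ≠ RHS, so the equation does not hold at this point.

Answer: Fails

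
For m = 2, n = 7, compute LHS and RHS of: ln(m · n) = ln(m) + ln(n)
LHS = ln(2 · 7) = ln(14) ≈ 2.639
RHS = ln(2) + ln(7) ≈ 2.639

LHS = RHS: the two sides agree.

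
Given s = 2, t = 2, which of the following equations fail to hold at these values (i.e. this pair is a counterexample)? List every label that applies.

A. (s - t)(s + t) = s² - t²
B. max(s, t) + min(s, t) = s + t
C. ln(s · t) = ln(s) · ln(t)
C

Evaluating each claim at the given values:
A. LHS = 0, RHS = 0 → holds here (LHS = RHS)
B. LHS = 4, RHS = 4 → holds here (LHS = RHS)
C. LHS = ln(4) ≈ 1.386, RHS = ln(2)² ≈ 0.4805 → fails here (LHS ≠ RHS)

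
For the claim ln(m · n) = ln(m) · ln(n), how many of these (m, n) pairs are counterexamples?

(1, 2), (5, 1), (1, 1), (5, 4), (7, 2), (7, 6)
5

Testing each pair:
(1, 2): LHS = ln(2) ≈ 0.6931, RHS = 0 → counterexample
(5, 1): LHS = ln(5) ≈ 1.609, RHS = 0 → counterexample
(1, 1): LHS = 0, RHS = 0 → satisfies claim
(5, 4): LHS = ln(20) ≈ 2.996, RHS = ln(4)·ln(5) ≈ 2.231 → counterexample
(7, 2): LHS = ln(14) ≈ 2.639, RHS = ln(2)·ln(7) ≈ 1.349 → counterexample
(7, 6): LHS = ln(42) ≈ 3.738, RHS = ln(6)·ln(7) ≈ 3.487 → counterexample

That makes 5 counterexamples.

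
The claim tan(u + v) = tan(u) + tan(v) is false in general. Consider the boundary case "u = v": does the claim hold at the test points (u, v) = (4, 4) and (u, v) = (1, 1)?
At (4, 4): LHS = tan(8) ≈ -6.8 ≠ RHS = 2·tan(4) ≈ 2.316
At (1, 1): LHS = tan(2) ≈ -2.185 ≠ RHS = 2·tan(1) ≈ 3.115

Answer: No, fails at both test points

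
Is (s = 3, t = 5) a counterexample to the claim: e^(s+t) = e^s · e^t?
No

Substituting s = 3, t = 5:
LHS = e^(3+5) = e^8 ≈ 2981
RHS = e^3 · e^5 = e^8 ≈ 2981

The sides agree, so this pair does not disprove the claim.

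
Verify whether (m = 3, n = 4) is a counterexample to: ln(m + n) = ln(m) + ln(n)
Substituting m = 3, n = 4:
LHS = ln(3 + 4) = ln(7) ≈ 1.946
RHS = ln(3) + ln(4) ≈ 2.485

Since LHS ≠ RHS, this pair disproves the claim.

Answer: Yes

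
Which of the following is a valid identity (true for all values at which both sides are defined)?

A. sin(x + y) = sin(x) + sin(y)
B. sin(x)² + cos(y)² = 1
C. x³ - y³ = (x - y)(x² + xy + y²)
A: fails at (5, 8) — LHS = sin(13) ≈ 0.4202, RHS = sin(5) + sin(8) ≈ 0.03043.
B: fails at (6, 7) — LHS = sin(6)² + cos(7)² ≈ 0.6464, RHS = 1.
C: holds — e.g. at (3, 3), both sides equal 0.

Answer: C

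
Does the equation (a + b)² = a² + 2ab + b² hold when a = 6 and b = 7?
Holds

Substituting a = 6, b = 7:

LHS = (6 + 7)² = 169
RHS = 6² + 2·6·7 + 7² = 169

LHS = RHS, so the equation holds at this point.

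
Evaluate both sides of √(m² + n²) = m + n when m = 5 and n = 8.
LHS = √(5² + 8²) = √(89) ≈ 9.434
RHS = 5 + 8 = 13

LHS ≠ RHS (they differ by about 3.566), so the equation does not hold here.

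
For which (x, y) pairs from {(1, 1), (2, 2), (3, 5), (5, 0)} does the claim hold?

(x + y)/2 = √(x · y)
Testing each pair:
(1, 1): LHS = 1, RHS = 1 → holds
(2, 2): LHS = 2, RHS = 2 → holds
(3, 5): LHS = 4, RHS = √(15) ≈ 3.873 → fails
(5, 0): LHS = 5/2, RHS = 0 → fails

2 of 4 pairs satisfy the claim.

Answer: (1, 1), (2, 2)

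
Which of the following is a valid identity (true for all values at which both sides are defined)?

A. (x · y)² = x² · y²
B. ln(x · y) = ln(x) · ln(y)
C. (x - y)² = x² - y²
A

A: holds — e.g. at (5, 8), both sides equal 1600.
B: fails at (3, 7) — LHS = ln(21) ≈ 3.045, RHS = ln(3)·ln(7) ≈ 2.138.
C: fails at (2, 5) — LHS = 9, RHS = -21.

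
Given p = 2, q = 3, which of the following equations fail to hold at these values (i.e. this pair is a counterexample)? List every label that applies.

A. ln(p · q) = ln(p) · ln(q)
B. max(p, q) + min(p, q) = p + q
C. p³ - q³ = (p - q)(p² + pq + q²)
Evaluating each claim at the given values:
A. LHS = ln(6) ≈ 1.792, RHS = ln(2)·ln(3) ≈ 0.7615 → fails here (LHS ≠ RHS)
B. LHS = 5, RHS = 5 → holds here (LHS = RHS)
C. LHS = -19, RHS = -19 → holds here (LHS = RHS)

Answer: A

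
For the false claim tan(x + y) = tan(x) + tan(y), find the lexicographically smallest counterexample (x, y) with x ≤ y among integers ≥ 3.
(x, y) = (3, 3)

Substituting (3, 3) into the claim:
LHS = tan(3 + 3) = tan(6) ≈ -0.291
RHS = tan(3) + tan(3) = 2·tan(3) ≈ -0.2851

Since LHS ≠ RHS, this pair disproves the claim, and no lexicographically smaller pair (x ≤ y, integers ≥ 3) does.

For instance (7, 8) is also a counterexample (LHS = tan(15) ≈ -0.856, RHS = tan(8) + tan(7) ≈ -5.928), but it's lexicographically larger.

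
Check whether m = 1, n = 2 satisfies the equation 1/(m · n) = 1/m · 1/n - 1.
Substituting m = 1, n = 2:

LHS = 1/(1 · 2) = 1/2
RHS = 1/1 · 1/2 - 1 = -1/2

LHS ≠ RHS, so the equation does not hold at this point.

Answer: Fails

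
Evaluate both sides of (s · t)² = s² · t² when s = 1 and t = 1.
LHS = (1 · 1)² = 1
RHS = 1² · 1² = 1

LHS = RHS: the two sides agree.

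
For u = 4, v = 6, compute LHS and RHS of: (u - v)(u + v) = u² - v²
LHS = (4 - 6)(4 + 6) = -20
RHS = 4² - 6² = -20

LHS = RHS: the two sides agree.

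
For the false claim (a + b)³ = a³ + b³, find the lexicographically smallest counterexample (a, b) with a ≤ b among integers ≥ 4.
Substituting (4, 4) into the claim:
LHS = (4 + 4)³ = 512
RHS = 4³ + 4³ = 128

Since LHS ≠ RHS, this pair disproves the claim, and no lexicographically smaller pair (a ≤ b, integers ≥ 4) does.

For instance (4, 6) is also a counterexample (LHS = 1000, RHS = 280), but it's lexicographically larger.

Answer: (a, b) = (4, 4)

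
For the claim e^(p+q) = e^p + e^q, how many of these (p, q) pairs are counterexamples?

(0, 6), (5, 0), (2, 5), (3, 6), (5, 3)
5

Testing each pair:
(0, 6): LHS = e^6 ≈ 403.4, RHS = 1 + e^6 ≈ 404.4 → counterexample
(5, 0): LHS = e^5 ≈ 148.4, RHS = 1 + e^5 ≈ 149.4 → counterexample
(2, 5): LHS = e^7 ≈ 1097, RHS = e^2 + e^5 ≈ 155.8 → counterexample
(3, 6): LHS = e^9 ≈ 8103, RHS = e^3 + e^6 ≈ 423.5 → counterexample
(5, 3): LHS = e^8 ≈ 2981, RHS = e^3 + e^5 ≈ 168.5 → counterexample

That makes 5 counterexamples.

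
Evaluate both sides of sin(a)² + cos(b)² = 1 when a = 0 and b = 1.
LHS = sin(0)² + cos(1)² = cos(1)² ≈ 0.2919
RHS = 1

LHS ≠ RHS (they differ by about 0.7081), so the equation does not hold here.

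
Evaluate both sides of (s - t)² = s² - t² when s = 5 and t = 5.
LHS = (5 - 5)² = 0
RHS = 5² - 5² = 0

LHS = RHS: the two sides agree.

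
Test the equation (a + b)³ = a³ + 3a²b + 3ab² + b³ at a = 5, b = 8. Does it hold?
Holds

Substituting a = 5, b = 8:

LHS = (5 + 8)³ = 2197
RHS = 5³ + 3·5²·8 + 3·5·8² + 8³ = 2197

LHS = RHS, so the equation holds at this point.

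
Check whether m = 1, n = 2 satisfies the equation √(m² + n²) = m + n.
Fails

Substituting m = 1, n = 2:

LHS = √(1² + 2²) = √(5) ≈ 2.236
RHS = 1 + 2 = 3

LHS ≠ RHS, so the equation does not hold at this point.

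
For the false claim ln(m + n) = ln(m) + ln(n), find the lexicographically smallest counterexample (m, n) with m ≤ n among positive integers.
Substituting (1, 1) into the claim:
LHS = ln(1 + 1) = ln(2) ≈ 0.6931
RHS = ln(1) + ln(1) = 0

Since LHS ≠ RHS, this pair disproves the claim, and no lexicographically smaller pair (m ≤ n, positive integers) does.

For instance (2, 6) is also a counterexample (LHS = ln(8) ≈ 2.079, RHS = ln(2) + ln(6) ≈ 2.485), but it's lexicographically larger.

Answer: (m, n) = (1, 1)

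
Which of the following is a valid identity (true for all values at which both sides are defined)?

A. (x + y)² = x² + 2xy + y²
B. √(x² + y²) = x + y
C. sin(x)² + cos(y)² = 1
A

A: holds — e.g. at (1, 2), both sides equal 9.
B: fails at (1, 3) — LHS = √(10) ≈ 3.162, RHS = 4.
C: fails at (5, 8) — LHS = cos(8)² + sin(5)² ≈ 0.9407, RHS = 1.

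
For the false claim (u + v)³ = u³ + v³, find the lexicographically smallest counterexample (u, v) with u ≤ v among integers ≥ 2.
(u, v) = (2, 2)

Substituting (2, 2) into the claim:
LHS = (2 + 2)³ = 64
RHS = 2³ + 2³ = 16

Since LHS ≠ RHS, this pair disproves the claim, and no lexicographically smaller pair (u ≤ v, integers ≥ 2) does.

For instance (7, 9) is also a counterexample (LHS = 4096, RHS = 1072), but it's lexicographically larger.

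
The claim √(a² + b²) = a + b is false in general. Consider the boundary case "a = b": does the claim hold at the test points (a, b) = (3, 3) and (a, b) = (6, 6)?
At (3, 3): LHS = 3·√(2) ≈ 4.243 ≠ RHS = 6
At (6, 6): LHS = 6·√(2) ≈ 8.485 ≠ RHS = 12

Answer: No, fails at both test points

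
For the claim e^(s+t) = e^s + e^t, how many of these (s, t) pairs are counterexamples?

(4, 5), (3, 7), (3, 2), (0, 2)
4

Testing each pair:
(4, 5): LHS = e^9 ≈ 8103, RHS = e^4 + e^5 ≈ 203 → counterexample
(3, 7): LHS = e^10 ≈ 22026.5, RHS = e^3 + e^7 ≈ 1117 → counterexample
(3, 2): LHS = e^5 ≈ 148.4, RHS = e^2 + e^3 ≈ 27.47 → counterexample
(0, 2): LHS = e^2 ≈ 7.389, RHS = 1 + e^2 ≈ 8.389 → counterexample

That makes 4 counterexamples.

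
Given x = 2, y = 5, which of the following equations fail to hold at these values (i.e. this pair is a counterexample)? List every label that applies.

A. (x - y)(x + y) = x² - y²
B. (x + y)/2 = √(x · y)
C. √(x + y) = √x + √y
B, C

Evaluating each claim at the given values:
A. LHS = -21, RHS = -21 → holds here (LHS = RHS)
B. LHS = 7/2, RHS = √(10) ≈ 3.162 → fails here (LHS ≠ RHS)
C. LHS = √(7) ≈ 2.646, RHS = √(2) + √(5) ≈ 3.65 → fails here (LHS ≠ RHS)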